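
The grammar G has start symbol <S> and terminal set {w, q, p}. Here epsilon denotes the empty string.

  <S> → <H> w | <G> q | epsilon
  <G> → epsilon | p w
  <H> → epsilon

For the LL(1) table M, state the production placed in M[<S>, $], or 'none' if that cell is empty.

FIRST(<G>) = {epsilon, p}
FIRST(<H>) = {epsilon}
FIRST(<S>) = {epsilon, p, q, w}  (via <H> w, <G> q)
FOLLOW(<S>) includes $ since <S> is the start symbol.
FOLLOW(<S>): <S> appears on no right-hand side. Thus FOLLOW(<S>) = {$}.
For <S> → <H> w: FIRST(<H> w) = {w}, so it goes in M[<S>, t] for t ∈ {w}.
For <S> → <G> q: FIRST(<G> q) = {p, q}, so it goes in M[<S>, t] for t ∈ {p, q}.
For <S> → epsilon: FIRST(epsilon) = {epsilon}, so it goes in M[<S>, t] for t ∈ {}; since epsilon ∈ FIRST, also for every t ∈ FOLLOW(<S>) = {$}.

<S> → epsilon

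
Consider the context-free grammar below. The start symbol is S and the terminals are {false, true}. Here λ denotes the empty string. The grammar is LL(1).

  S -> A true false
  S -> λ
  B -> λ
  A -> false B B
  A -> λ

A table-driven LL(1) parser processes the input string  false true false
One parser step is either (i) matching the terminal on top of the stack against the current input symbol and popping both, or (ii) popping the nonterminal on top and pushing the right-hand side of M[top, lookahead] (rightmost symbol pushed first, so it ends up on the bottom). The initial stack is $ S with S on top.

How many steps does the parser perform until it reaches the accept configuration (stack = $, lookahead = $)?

7

     Stack                   Input               Action
  1  $ S                     false true false $  expand S -> A true false
  2  $ false true A          false true false $  expand A -> false B B
  3  $ false true B B false  false true false $  match false
  4  $ false true B B        true false $        expand B -> λ
  5  $ false true B          true false $        expand B -> λ
  6  $ false true            true false $        match true
  7  $ false                 false $             match false
Accept reached after 7 steps.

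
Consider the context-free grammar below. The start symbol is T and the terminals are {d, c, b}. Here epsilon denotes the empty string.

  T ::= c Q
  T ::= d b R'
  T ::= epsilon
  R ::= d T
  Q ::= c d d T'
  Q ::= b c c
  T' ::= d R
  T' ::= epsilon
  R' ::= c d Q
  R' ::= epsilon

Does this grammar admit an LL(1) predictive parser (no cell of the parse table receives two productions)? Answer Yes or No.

FIRST(T) = {epsilon, c, d}
FIRST(R) = {d}
FIRST(Q) = {b, c}
FIRST(T') = {epsilon, d}
FIRST(R') = {epsilon, c}
FOLLOW(T) = {$}
FOLLOW(R) = {$}
FOLLOW(Q) = {$}
FOLLOW(T') = {$}
FOLLOW(R') = {$}
Each cell of M receives at most one production.

Yes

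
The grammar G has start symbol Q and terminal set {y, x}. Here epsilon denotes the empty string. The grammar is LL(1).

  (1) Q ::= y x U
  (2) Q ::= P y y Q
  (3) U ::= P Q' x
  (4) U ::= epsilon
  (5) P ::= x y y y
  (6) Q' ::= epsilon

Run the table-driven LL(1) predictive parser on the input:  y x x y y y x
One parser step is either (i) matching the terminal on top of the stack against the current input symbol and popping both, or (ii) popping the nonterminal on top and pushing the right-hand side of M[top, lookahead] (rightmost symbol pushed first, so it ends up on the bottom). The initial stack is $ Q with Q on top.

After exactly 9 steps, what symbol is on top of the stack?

Q'

step 1: stack=$ Q  input=y x x y y y x $  — expand Q ::= y x U
step 2: stack=$ U x y  input=y x x y y y x $  — match y
step 3: stack=$ U x  input=x x y y y x $  — match x
step 4: stack=$ U  input=x y y y x $  — expand U ::= P Q' x
step 5: stack=$ x Q' P  input=x y y y x $  — expand P ::= x y y y
step 6: stack=$ x Q' y y y x  input=x y y y x $  — match x
step 7: stack=$ x Q' y y y  input=y y y x $  — match y
step 8: stack=$ x Q' y y  input=y y x $  — match y
step 9: stack=$ x Q' y  input=y x $  — match y
Stack after step 9: $ x Q' (top = Q').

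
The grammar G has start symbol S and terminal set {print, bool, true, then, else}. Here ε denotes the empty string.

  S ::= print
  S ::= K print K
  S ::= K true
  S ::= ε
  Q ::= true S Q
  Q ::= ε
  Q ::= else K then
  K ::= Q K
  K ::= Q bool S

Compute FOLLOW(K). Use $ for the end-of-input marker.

{$, bool, else, print, then, true}

FIRST(Q) = {ε, else, true}
FIRST(K) = {bool, else, true}  (via Q K, Q bool S)
FIRST(S) = {ε, bool, else, print, true}  (via K print K, K true)
FOLLOW(S) includes $ since S is the start symbol.
FOLLOW(Q): in Q::=true S Q, the suffix after Q is empty (adds nothing new); in K::=Q K, Q is followed by K with FIRST {bool, else, true}; in K::=Q bool S, Q is followed by bool S with FIRST {bool}. Thus FOLLOW(Q) = {bool, else, true}.
FOLLOW(S): in Q::=true S Q, S is followed by Q with FIRST {ε, else, true}; in Q::=true S Q, the suffix after S is nullable, so FOLLOW(S) ⊇ FOLLOW(Q) = {bool, else, true}; in K::=Q bool S, the suffix after S is empty, so FOLLOW(S) ⊇ FOLLOW(K) = {$, bool, else, print, then, true}. Thus FOLLOW(S) = {$, bool, else, print, then, true}.
FOLLOW(K): in S::=K print K (occurrence 1), K is followed by print K with FIRST {print}; in S::=K print K (occurrence 2), the suffix after K is empty, so FOLLOW(K) ⊇ FOLLOW(S) = {$, bool, else, print, then, true}; in S::=K true, K is followed by true with FIRST {true}; in Q::=else K then, K is followed by then with FIRST {then}; in K::=Q K, the suffix after K is empty (adds nothing new). Thus FOLLOW(K) = {$, bool, else, print, then, true}.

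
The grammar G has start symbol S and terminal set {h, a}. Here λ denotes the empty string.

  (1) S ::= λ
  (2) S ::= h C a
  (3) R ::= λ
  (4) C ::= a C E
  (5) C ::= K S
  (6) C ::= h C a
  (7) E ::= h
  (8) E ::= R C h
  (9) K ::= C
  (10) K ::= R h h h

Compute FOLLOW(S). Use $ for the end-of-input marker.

FIRST(S): from S::=λ we get {λ}; from S::=h C a we get {h}. So FIRST(S) = {λ, h}.
FIRST(R): from R::=λ we get {λ}. So FIRST(R) = {λ}.
FIRST(C): from C::=a C E we get {a}; from C::=K S we get {a, h}; from C::=h C a we get {h}. So FIRST(C) = {a, h}.
FIRST(E): from E::=h we get {h}; from E::=R C h we get {a, h}. So FIRST(E) = {a, h}.
FIRST(K): from K::=C we get {a, h}; from K::=R h h h we get {h}. So FIRST(K) = {a, h}.
FOLLOW(S) includes $ since S is the start symbol.
FOLLOW(R): in E::=R C h, R is followed by C h with FIRST {a, h}; in K::=R h h h, R is followed by h h h with FIRST {h}. Thus FOLLOW(R) = {a, h}.
FOLLOW(S): in C::=K S, the suffix after S is empty, so FOLLOW(S) ⊇ FOLLOW(C) = {a, h}. Thus FOLLOW(S) = {$, a, h}.
FOLLOW(C): in S::=h C a, C is followed by a with FIRST {a}; in C::=a C E, C is followed by E with FIRST {a, h}; in C::=h C a, C is followed by a with FIRST {a}; in E::=R C h, C is followed by h with FIRST {h}; in K::=C, the suffix after C is empty, so FOLLOW(C) ⊇ FOLLOW(K) = {a, h}. Thus FOLLOW(C) = {a, h}.
FOLLOW(E): in C::=a C E, the suffix after E is empty, so FOLLOW(E) ⊇ FOLLOW(C) = {a, h}. Thus FOLLOW(E) = {a, h}.
FOLLOW(K): in C::=K S, K is followed by S with FIRST {λ, h}; in C::=K S, the suffix after K is nullable, so FOLLOW(K) ⊇ FOLLOW(C) = {a, h}. Thus FOLLOW(K) = {a, h}.

{$, a, h}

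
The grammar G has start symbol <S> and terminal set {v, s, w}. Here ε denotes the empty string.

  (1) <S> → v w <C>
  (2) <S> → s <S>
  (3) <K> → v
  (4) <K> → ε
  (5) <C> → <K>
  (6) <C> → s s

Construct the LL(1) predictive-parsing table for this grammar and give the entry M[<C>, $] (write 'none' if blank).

FIRST(<S>) = {s, v}
FIRST(<K>) = {ε, v}
FIRST(<C>) = {ε, s, v}  (via <K>)
FOLLOW(<S>) includes $ since <S> is the start symbol.
FOLLOW(<S>): in <S>→s <S>, the suffix after <S> is empty (adds nothing new). Thus FOLLOW(<S>) = {$}.
FOLLOW(<C>): in <S>→v w <C>, the suffix after <C> is empty, so FOLLOW(<C>) ⊇ FOLLOW(<S>) = {$}. Thus FOLLOW(<C>) = {$}.
For <C> → <K>: FIRST(<K>) = {ε, v}, so it goes in M[<C>, t] for t ∈ {v}; since ε ∈ FIRST, also for every t ∈ FOLLOW(<C>) = {$}.
For <C> → s s: FIRST(s s) = {s}, so it goes in M[<C>, t] for t ∈ {s}.

<C> → <K>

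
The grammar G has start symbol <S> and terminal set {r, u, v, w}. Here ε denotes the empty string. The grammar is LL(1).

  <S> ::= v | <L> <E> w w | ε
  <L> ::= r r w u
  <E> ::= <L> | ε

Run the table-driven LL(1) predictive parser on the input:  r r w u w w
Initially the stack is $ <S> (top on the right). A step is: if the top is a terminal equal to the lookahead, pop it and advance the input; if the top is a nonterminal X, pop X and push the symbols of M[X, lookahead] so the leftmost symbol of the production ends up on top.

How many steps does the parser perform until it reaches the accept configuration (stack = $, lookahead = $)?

step 1: stack=$ <S>  input=r r w u w w $  — expand <S> ::= <L> <E> w w
step 2: stack=$ w w <E> <L>  input=r r w u w w $  — expand <L> ::= r r w u
step 3: stack=$ w w <E> u w r r  input=r r w u w w $  — match r
step 4: stack=$ w w <E> u w r  input=r w u w w $  — match r
step 5: stack=$ w w <E> u w  input=w u w w $  — match w
step 6: stack=$ w w <E> u  input=u w w $  — match u
step 7: stack=$ w w <E>  input=w w $  — expand <E> ::= ε
step 8: stack=$ w w  input=w w $  — match w
step 9: stack=$ w  input=w $  — match w
Accept reached after 9 steps.

9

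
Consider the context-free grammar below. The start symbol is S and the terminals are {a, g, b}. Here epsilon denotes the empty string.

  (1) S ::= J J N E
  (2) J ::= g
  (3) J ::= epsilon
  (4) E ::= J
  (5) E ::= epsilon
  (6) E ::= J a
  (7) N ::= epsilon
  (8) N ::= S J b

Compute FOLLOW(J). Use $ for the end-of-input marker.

{$, a, b, g}

FIRST(J) = {epsilon, g}
FIRST(E) = {epsilon, a, g}  (via J, J a)
FIRST(S) = {epsilon, a, b, g}  (via J J N E)
FIRST(N) = {epsilon, a, b, g}  (via S J b)
FOLLOW(S) includes $ since S is the start symbol.
FOLLOW(S): in N::=S J b, S is followed by J b with FIRST {b, g}. Thus FOLLOW(S) = {$, b, g}.
FOLLOW(E): in S::=J J N E, the suffix after E is empty, so FOLLOW(E) ⊇ FOLLOW(S) = {$, b, g}. Thus FOLLOW(E) = {$, b, g}.
FOLLOW(J): in S::=J J N E (occurrence 1), J is followed by J N E with FIRST {epsilon, a, b, g}; in S::=J J N E (occurrence 1), the suffix after J is nullable, so FOLLOW(J) ⊇ FOLLOW(S) = {$, b, g}; in S::=J J N E (occurrence 2), J is followed by N E with FIRST {epsilon, a, b, g}; in S::=J J N E (occurrence 2), the suffix after J is nullable, so FOLLOW(J) ⊇ FOLLOW(S) = {$, b, g}; in E::=J, the suffix after J is empty, so FOLLOW(J) ⊇ FOLLOW(E) = {$, b, g}; in E::=J a, J is followed by a with FIRST {a}; in N::=S J b, J is followed by b with FIRST {b}. Thus FOLLOW(J) = {$, a, b, g}.
FOLLOW(N): in S::=J J N E, N is followed by E with FIRST {epsilon, a, g}; in S::=J J N E, the suffix after N is nullable, so FOLLOW(N) ⊇ FOLLOW(S) = {$, b, g}. Thus FOLLOW(N) = {$, a, b, g}.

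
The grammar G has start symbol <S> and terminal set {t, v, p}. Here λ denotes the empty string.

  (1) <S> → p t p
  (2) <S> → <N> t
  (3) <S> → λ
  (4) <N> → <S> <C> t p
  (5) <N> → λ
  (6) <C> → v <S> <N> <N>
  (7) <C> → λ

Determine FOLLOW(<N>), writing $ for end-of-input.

{p, t, v}

FIRST(<C>): from <C>→v <S> <N> <N> we get {v}; from <C>→λ we get {λ}. So FIRST(<C>) = {λ, v}.
FIRST(<S>): from <S>→p t p we get {p}; from <S>→<N> t we get {p, t, v}; from <S>→λ we get {λ}. So FIRST(<S>) = {λ, p, t, v}.
FIRST(<N>): from <N>→<S> <C> t p we get {p, t, v}; from <N>→λ we get {λ}. So FIRST(<N>) = {λ, p, t, v}.
FOLLOW(<S>) includes $ since <S> is the start symbol.
FOLLOW(<C>): in <N>→<S> <C> t p, <C> is followed by t p with FIRST {t}. Thus FOLLOW(<C>) = {t}.
FOLLOW(<S>): in <N>→<S> <C> t p, <S> is followed by <C> t p with FIRST {t, v}; in <C>→v <S> <N> <N>, <S> is followed by <N> <N> with FIRST {λ, p, t, v}; in <C>→v <S> <N> <N>, the suffix after <S> is nullable, so FOLLOW(<S>) ⊇ FOLLOW(<C>) = {t}. Thus FOLLOW(<S>) = {$, p, t, v}.
FOLLOW(<N>): in <S>→<N> t, <N> is followed by t with FIRST {t}; in <C>→v <S> <N> <N> (occurrence 1), <N> is followed by <N> with FIRST {λ, p, t, v}; in <C>→v <S> <N> <N> (occurrence 1), the suffix after <N> is nullable, so FOLLOW(<N>) ⊇ FOLLOW(<C>) = {t}; in <C>→v <S> <N> <N> (occurrence 2), the suffix after <N> is empty, so FOLLOW(<N>) ⊇ FOLLOW(<C>) = {t}. Thus FOLLOW(<N>) = {p, t, v}.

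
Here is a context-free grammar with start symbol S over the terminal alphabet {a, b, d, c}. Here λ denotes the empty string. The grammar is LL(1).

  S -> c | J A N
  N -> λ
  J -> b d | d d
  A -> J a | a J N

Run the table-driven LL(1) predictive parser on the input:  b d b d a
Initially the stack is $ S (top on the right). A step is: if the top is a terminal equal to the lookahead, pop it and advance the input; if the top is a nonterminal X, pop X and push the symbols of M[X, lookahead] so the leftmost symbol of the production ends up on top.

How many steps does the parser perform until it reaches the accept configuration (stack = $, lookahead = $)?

10

      Stack      Input        Action
   1  $ S        b d b d a $  expand S -> J A N
   2  $ N A J    b d b d a $  expand J -> b d
   3  $ N A d b  b d b d a $  match b
   4  $ N A d    d b d a $    match d
   5  $ N A      b d a $      expand A -> J a
   6  $ N a J    b d a $      expand J -> b d
   7  $ N a d b  b d a $      match b
   8  $ N a d    d a $        match d
   9  $ N a      a $          match a
  10  $ N        $            expand N -> λ
Accept reached after 10 steps.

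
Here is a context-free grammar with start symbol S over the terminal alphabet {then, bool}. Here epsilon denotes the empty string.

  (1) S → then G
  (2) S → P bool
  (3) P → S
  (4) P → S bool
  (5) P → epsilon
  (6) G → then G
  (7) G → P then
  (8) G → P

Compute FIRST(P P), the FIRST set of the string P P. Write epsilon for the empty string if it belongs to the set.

FIRST(S) = {bool, then}  (via P bool)
FIRST(P) = {epsilon, bool, then}  (via S, S bool)
FIRST(G) = {epsilon, bool, then}  (via P then, P)
FIRST(P P): take FIRST of each symbol in turn, carrying on past any symbol whose FIRST contains epsilon; result {epsilon, bool, then}.

{epsilon, bool, then}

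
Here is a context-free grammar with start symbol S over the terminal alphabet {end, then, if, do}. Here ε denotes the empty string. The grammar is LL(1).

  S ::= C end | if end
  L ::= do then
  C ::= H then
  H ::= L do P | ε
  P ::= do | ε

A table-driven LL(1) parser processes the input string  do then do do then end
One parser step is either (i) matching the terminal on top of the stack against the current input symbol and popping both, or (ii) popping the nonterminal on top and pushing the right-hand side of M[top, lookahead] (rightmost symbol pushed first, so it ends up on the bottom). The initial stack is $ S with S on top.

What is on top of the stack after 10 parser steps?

end

      Stack                    Input                     Action
   1  $ S                      do then do do then end $  expand S ::= C end
   2  $ end C                  do then do do then end $  expand C ::= H then
   3  $ end then H             do then do do then end $  expand H ::= L do P
   4  $ end then P do L        do then do do then end $  expand L ::= do then
   5  $ end then P do then do  do then do do then end $  match do
   6  $ end then P do then     then do do then end $     match then
   7  $ end then P do          do do then end $          match do
   8  $ end then P             do then end $             expand P ::= do
   9  $ end then do            do then end $             match do
  10  $ end then               then end $                match then
Stack after step 10: $ end (top = end).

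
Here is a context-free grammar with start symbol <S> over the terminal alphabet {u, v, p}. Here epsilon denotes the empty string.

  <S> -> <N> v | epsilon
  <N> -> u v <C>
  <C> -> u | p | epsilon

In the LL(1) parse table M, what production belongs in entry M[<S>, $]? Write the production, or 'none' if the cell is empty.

<S> -> epsilon

FIRST(<N>): from <N>->u v <C> we get {u}. So FIRST(<N>) = {u}.
FIRST(<C>): from <C>->u we get {u}; from <C>->p we get {p}; from <C>->epsilon we get {epsilon}. So FIRST(<C>) = {epsilon, p, u}.
FIRST(<S>): from <S>-><N> v we get {u}; from <S>->epsilon we get {epsilon}. So FIRST(<S>) = {epsilon, u}.
FOLLOW(<S>) includes $ since <S> is the start symbol.
FOLLOW(<S>): <S> appears on no right-hand side. Thus FOLLOW(<S>) = {$}.
For <S> -> <N> v: FIRST(<N> v) = {u}, so it goes in M[<S>, t] for t ∈ {u}.
For <S> -> epsilon: FIRST(epsilon) = {epsilon}, so it goes in M[<S>, t] for t ∈ {}; since epsilon ∈ FIRST, also for every t ∈ FOLLOW(<S>) = {$}.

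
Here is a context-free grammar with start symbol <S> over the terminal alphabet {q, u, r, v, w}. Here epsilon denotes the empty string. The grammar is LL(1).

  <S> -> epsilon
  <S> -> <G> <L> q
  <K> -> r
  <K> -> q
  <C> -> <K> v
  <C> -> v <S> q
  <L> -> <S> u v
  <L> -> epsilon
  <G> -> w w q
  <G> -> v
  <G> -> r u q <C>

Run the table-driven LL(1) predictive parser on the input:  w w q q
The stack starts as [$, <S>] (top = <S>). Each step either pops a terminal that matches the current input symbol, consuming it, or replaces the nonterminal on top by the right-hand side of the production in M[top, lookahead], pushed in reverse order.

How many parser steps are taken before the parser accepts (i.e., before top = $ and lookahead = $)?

7

     Stack          Input      Action
  1  $ <S>          w w q q $  expand <S> -> <G> <L> q
  2  $ q <L> <G>    w w q q $  expand <G> -> w w q
  3  $ q <L> q w w  w w q q $  match w
  4  $ q <L> q w    w q q $    match w
  5  $ q <L> q      q q $      match q
  6  $ q <L>        q $        expand <L> -> epsilon
  7  $ q            q $        match q
Accept reached after 7 steps.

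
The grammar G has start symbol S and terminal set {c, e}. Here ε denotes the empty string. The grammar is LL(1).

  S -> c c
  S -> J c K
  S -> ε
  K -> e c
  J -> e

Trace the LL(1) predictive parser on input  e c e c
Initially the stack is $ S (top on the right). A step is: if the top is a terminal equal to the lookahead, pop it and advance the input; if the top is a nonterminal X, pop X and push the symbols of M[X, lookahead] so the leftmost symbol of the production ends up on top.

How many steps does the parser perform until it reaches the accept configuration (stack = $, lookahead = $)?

     Stack    Input      Action
  1  $ S      e c e c $  expand S -> J c K
  2  $ K c J  e c e c $  expand J -> e
  3  $ K c e  e c e c $  match e
  4  $ K c    c e c $    match c
  5  $ K      e c $      expand K -> e c
  6  $ c e    e c $      match e
  7  $ c      c $        match c
Accept reached after 7 steps.

7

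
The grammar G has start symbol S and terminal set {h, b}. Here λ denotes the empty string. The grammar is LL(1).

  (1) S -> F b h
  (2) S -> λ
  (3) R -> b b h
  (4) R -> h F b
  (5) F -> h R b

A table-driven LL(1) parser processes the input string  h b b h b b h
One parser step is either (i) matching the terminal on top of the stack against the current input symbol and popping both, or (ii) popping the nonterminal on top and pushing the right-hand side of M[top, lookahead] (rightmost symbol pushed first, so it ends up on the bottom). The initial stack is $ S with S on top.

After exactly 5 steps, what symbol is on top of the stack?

step 1: stack=$ S  input=h b b h b b h $  — expand S -> F b h
step 2: stack=$ h b F  input=h b b h b b h $  — expand F -> h R b
step 3: stack=$ h b b R h  input=h b b h b b h $  — match h
step 4: stack=$ h b b R  input=b b h b b h $  — expand R -> b b h
step 5: stack=$ h b b h b b  input=b b h b b h $  — match b
Stack after step 5: $ h b b h b (top = b).

b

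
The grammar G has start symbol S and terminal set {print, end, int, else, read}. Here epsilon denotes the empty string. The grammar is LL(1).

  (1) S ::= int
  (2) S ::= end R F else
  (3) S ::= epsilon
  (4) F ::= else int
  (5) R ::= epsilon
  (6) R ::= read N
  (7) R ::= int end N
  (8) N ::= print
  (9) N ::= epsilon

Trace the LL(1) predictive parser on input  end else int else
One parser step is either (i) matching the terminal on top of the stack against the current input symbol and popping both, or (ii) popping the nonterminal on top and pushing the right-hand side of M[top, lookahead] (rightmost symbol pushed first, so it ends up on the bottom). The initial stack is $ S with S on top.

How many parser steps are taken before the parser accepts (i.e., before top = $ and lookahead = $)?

7

     Stack            Input                Action
  1  $ S              end else int else $  expand S ::= end R F else
  2  $ else F R end   end else int else $  match end
  3  $ else F R       else int else $      expand R ::= epsilon
  4  $ else F         else int else $      expand F ::= else int
  5  $ else int else  else int else $      match else
  6  $ else int       int else $           match int
  7  $ else           else $               match else
Accept reached after 7 steps.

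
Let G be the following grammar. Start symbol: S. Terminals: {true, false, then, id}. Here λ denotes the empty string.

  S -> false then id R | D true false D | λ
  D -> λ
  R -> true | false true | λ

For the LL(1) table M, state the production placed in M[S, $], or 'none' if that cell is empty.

S -> λ

FIRST(D) = {λ}
FIRST(R) = {λ, false, true}
FIRST(S) = {λ, false, true}  (via D true false D)
FOLLOW(S) includes $ since S is the start symbol.
FOLLOW(S): S appears on no right-hand side. Thus FOLLOW(S) = {$}.
For S -> false then id R: FIRST(false then id R) = {false}, so it goes in M[S, t] for t ∈ {false}.
For S -> D true false D: FIRST(D true false D) = {true}, so it goes in M[S, t] for t ∈ {true}.
For S -> λ: FIRST(λ) = {λ}, so it goes in M[S, t] for t ∈ {}; since λ ∈ FIRST, also for every t ∈ FOLLOW(S) = {$}.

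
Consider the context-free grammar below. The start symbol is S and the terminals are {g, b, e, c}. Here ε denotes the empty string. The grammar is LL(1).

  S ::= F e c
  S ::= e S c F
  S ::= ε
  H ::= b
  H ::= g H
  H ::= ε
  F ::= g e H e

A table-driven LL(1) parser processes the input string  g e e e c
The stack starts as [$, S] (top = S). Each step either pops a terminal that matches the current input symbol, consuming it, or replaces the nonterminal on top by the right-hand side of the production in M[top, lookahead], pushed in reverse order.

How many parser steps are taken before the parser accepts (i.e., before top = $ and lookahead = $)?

     Stack          Input        Action
  1  $ S            g e e e c $  expand S ::= F e c
  2  $ c e F        g e e e c $  expand F ::= g e H e
  3  $ c e e H e g  g e e e c $  match g
  4  $ c e e H e    e e e c $    match e
  5  $ c e e H      e e c $      expand H ::= ε
  6  $ c e e        e e c $      match e
  7  $ c e          e c $        match e
  8  $ c            c $          match c
Accept reached after 8 steps.

8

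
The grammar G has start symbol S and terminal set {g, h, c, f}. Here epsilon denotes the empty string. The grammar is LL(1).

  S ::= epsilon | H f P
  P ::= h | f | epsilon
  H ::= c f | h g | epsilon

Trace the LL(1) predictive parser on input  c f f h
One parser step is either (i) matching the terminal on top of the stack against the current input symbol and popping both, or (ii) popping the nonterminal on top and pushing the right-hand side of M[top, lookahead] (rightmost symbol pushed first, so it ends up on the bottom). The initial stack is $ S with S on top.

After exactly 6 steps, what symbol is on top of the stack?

h

step 1: stack=$ S  input=c f f h $  — expand S ::= H f P
step 2: stack=$ P f H  input=c f f h $  — expand H ::= c f
step 3: stack=$ P f f c  input=c f f h $  — match c
step 4: stack=$ P f f  input=f f h $  — match f
step 5: stack=$ P f  input=f h $  — match f
step 6: stack=$ P  input=h $  — expand P ::= h
Stack after step 6: $ h (top = h).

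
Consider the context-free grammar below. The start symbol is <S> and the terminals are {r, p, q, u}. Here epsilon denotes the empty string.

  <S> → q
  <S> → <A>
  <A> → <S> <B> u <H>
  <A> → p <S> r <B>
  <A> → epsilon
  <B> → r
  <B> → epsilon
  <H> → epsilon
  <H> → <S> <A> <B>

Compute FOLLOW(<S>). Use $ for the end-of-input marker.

FIRST(<B>) = {epsilon, r}
FIRST(<S>) = {epsilon, p, q, r, u}  (via <A>)
FIRST(<A>) = {epsilon, p, q, r, u}  (via <S> <B> u <H>)
FIRST(<H>) = {epsilon, p, q, r, u}  (via <S> <A> <B>)
FOLLOW(<S>) includes $ since <S> is the start symbol.
FOLLOW(<S>): in <A>→<S> <B> u <H>, <S> is followed by <B> u <H> with FIRST {r, u}; in <A>→p <S> r <B>, <S> is followed by r <B> with FIRST {r}; in <H>→<S> <A> <B>, <S> is followed by <A> <B> with FIRST {epsilon, p, q, r, u}; in <H>→<S> <A> <B>, the suffix after <S> is nullable, so FOLLOW(<S>) ⊇ FOLLOW(<H>) = {$, p, q, r, u}. Thus FOLLOW(<S>) = {$, p, q, r, u}.
FOLLOW(<A>): in <S>→<A>, the suffix after <A> is empty, so FOLLOW(<A>) ⊇ FOLLOW(<S>) = {$, p, q, r, u}; in <H>→<S> <A> <B>, <A> is followed by <B> with FIRST {epsilon, r}; in <H>→<S> <A> <B>, the suffix after <A> is nullable, so FOLLOW(<A>) ⊇ FOLLOW(<H>) = {$, p, q, r, u}. Thus FOLLOW(<A>) = {$, p, q, r, u}.
FOLLOW(<H>): in <A>→<S> <B> u <H>, the suffix after <H> is empty, so FOLLOW(<H>) ⊇ FOLLOW(<A>) = {$, p, q, r, u}. Thus FOLLOW(<H>) = {$, p, q, r, u}.
FOLLOW(<B>): in <A>→<S> <B> u <H>, <B> is followed by u <H> with FIRST {u}; in <A>→p <S> r <B>, the suffix after <B> is empty, so FOLLOW(<B>) ⊇ FOLLOW(<A>) = {$, p, q, r, u}; in <H>→<S> <A> <B>, the suffix after <B> is empty, so FOLLOW(<B>) ⊇ FOLLOW(<H>) = {$, p, q, r, u}. Thus FOLLOW(<B>) = {$, p, q, r, u}.

{$, p, q, r, u}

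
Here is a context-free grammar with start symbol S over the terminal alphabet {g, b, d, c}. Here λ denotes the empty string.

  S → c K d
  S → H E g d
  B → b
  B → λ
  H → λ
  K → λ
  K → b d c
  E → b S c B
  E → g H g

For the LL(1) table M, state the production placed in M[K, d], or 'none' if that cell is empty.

K → λ

FIRST(B) = {λ, b}
FIRST(H) = {λ}
FIRST(K) = {λ, b}
FIRST(E) = {b, g}
FIRST(S) = {b, c, g}  (via H E g d)
FOLLOW(S) includes $ since S is the start symbol.
FOLLOW(K): in S→c K d, K is followed by d with FIRST {d}. Thus FOLLOW(K) = {d}.
For K → λ: FIRST(λ) = {λ}, so it goes in M[K, t] for t ∈ {}; since λ ∈ FIRST, also for every t ∈ FOLLOW(K) = {d}.
For K → b d c: FIRST(b d c) = {b}, so it goes in M[K, t] for t ∈ {b}.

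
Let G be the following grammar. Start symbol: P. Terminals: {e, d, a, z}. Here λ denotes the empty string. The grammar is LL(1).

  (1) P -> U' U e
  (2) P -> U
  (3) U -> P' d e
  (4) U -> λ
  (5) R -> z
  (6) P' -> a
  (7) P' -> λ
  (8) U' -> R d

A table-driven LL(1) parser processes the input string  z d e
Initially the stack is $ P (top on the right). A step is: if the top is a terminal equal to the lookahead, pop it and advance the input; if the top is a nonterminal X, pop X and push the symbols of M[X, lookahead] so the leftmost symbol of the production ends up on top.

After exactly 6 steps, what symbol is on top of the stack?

step 1: stack=$ P  input=z d e $  — expand P -> U' U e
step 2: stack=$ e U U'  input=z d e $  — expand U' -> R d
step 3: stack=$ e U d R  input=z d e $  — expand R -> z
step 4: stack=$ e U d z  input=z d e $  — match z
step 5: stack=$ e U d  input=d e $  — match d
step 6: stack=$ e U  input=e $  — expand U -> λ
Stack after step 6: $ e (top = e).

e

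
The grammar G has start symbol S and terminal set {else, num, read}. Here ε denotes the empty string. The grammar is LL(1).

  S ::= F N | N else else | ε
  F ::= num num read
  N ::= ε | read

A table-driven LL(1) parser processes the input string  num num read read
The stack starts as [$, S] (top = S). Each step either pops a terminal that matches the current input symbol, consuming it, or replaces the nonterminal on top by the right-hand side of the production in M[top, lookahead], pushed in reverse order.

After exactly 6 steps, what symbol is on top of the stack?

read

step 1: stack=$ S  input=num num read read $  — expand S ::= F N
step 2: stack=$ N F  input=num num read read $  — expand F ::= num num read
step 3: stack=$ N read num num  input=num num read read $  — match num
step 4: stack=$ N read num  input=num read read $  — match num
step 5: stack=$ N read  input=read read $  — match read
step 6: stack=$ N  input=read $  — expand N ::= read
Stack after step 6: $ read (top = read).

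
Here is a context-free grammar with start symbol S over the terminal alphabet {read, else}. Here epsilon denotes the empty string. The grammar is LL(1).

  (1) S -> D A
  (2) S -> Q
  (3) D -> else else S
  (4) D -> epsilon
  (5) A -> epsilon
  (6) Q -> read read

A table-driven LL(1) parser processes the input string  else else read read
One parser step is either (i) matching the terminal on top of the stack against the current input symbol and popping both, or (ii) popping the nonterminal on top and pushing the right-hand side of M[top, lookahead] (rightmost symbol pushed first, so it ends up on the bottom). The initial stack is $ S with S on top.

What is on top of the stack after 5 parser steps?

Q

     Stack            Input                  Action
  1  $ S              else else read read $  expand S -> D A
  2  $ A D            else else read read $  expand D -> else else S
  3  $ A S else else  else else read read $  match else
  4  $ A S else       else read read $       match else
  5  $ A S            read read $            expand S -> Q
Stack after step 5: $ A Q (top = Q).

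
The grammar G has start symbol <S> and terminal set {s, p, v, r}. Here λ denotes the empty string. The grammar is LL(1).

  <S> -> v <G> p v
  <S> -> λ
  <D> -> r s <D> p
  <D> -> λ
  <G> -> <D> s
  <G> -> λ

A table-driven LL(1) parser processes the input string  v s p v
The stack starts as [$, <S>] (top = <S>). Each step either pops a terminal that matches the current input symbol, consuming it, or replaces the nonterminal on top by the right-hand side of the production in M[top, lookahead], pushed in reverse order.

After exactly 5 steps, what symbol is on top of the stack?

p

step 1: stack=$ <S>  input=v s p v $  — expand <S> -> v <G> p v
step 2: stack=$ v p <G> v  input=v s p v $  — match v
step 3: stack=$ v p <G>  input=s p v $  — expand <G> -> <D> s
step 4: stack=$ v p s <D>  input=s p v $  — expand <D> -> λ
step 5: stack=$ v p s  input=s p v $  — match s
Stack after step 5: $ v p (top = p).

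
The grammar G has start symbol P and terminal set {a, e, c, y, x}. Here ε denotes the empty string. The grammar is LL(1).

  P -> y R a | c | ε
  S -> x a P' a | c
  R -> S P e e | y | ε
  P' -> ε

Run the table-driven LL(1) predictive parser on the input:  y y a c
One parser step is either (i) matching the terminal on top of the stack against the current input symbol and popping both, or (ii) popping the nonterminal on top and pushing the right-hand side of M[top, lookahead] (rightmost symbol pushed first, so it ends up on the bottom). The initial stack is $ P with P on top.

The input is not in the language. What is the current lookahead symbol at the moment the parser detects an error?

step 1: stack=$ P  input=y y a c $  — expand P -> y R a
step 2: stack=$ a R y  input=y y a c $  — match y
step 3: stack=$ a R  input=y a c $  — expand R -> y
step 4: stack=$ a y  input=y a c $  — match y
step 5: stack=$ a  input=a c $  — match a
step 6: stack=$  input=c $  — error: stack empty but input remains

c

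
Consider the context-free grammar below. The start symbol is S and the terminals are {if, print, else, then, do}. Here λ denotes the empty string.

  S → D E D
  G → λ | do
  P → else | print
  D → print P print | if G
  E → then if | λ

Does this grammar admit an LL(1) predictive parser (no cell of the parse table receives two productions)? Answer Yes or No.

FIRST(S) = {if, print}
FIRST(G) = {λ, do}
FIRST(P) = {else, print}
FIRST(D) = {if, print}
FIRST(E) = {λ, then}
FOLLOW(S) = {$}
FOLLOW(G) = {$, if, print, then}
FOLLOW(P) = {print}
FOLLOW(D) = {$, if, print, then}
FOLLOW(E) = {if, print}
Each cell of M receives at most one production.

Yes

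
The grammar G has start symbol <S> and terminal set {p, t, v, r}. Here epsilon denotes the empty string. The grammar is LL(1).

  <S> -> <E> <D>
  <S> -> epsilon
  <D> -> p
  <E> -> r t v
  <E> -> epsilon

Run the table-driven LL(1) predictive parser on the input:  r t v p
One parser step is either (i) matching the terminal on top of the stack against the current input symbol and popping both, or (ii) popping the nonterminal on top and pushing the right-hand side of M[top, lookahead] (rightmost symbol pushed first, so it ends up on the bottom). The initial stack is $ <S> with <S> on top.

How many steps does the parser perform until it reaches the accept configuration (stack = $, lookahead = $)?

     Stack        Input      Action
  1  $ <S>        r t v p $  expand <S> -> <E> <D>
  2  $ <D> <E>    r t v p $  expand <E> -> r t v
  3  $ <D> v t r  r t v p $  match r
  4  $ <D> v t    t v p $    match t
  5  $ <D> v      v p $      match v
  6  $ <D>        p $        expand <D> -> p
  7  $ p          p $        match p
Accept reached after 7 steps.

7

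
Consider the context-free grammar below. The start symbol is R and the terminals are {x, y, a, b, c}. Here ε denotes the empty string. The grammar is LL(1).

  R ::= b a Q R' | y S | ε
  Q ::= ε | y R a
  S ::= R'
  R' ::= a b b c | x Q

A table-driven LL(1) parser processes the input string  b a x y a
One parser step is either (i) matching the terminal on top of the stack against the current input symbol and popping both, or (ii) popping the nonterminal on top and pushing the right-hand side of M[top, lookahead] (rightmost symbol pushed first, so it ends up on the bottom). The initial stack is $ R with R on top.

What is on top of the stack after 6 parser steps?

Q

step 1: stack=$ R  input=b a x y a $  — expand R ::= b a Q R'
step 2: stack=$ R' Q a b  input=b a x y a $  — match b
step 3: stack=$ R' Q a  input=a x y a $  — match a
step 4: stack=$ R' Q  input=x y a $  — expand Q ::= ε
step 5: stack=$ R'  input=x y a $  — expand R' ::= x Q
step 6: stack=$ Q x  input=x y a $  — match x
Stack after step 6: $ Q (top = Q).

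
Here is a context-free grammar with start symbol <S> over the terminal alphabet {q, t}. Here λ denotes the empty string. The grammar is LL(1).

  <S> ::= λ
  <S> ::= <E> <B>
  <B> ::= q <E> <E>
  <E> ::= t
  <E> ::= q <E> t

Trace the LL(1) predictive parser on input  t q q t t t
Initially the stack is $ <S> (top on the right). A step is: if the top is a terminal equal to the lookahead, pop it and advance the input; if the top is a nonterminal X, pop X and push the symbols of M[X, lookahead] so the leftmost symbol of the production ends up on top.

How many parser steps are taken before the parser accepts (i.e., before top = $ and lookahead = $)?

step 1: stack=$ <S>  input=t q q t t t $  — expand <S> ::= <E> <B>
step 2: stack=$ <B> <E>  input=t q q t t t $  — expand <E> ::= t
step 3: stack=$ <B> t  input=t q q t t t $  — match t
step 4: stack=$ <B>  input=q q t t t $  — expand <B> ::= q <E> <E>
step 5: stack=$ <E> <E> q  input=q q t t t $  — match q
step 6: stack=$ <E> <E>  input=q t t t $  — expand <E> ::= q <E> t
step 7: stack=$ <E> t <E> q  input=q t t t $  — match q
step 8: stack=$ <E> t <E>  input=t t t $  — expand <E> ::= t
step 9: stack=$ <E> t t  input=t t t $  — match t
step 10: stack=$ <E> t  input=t t $  — match t
step 11: stack=$ <E>  input=t $  — expand <E> ::= t
step 12: stack=$ t  input=t $  — match t
Accept reached after 12 steps.

12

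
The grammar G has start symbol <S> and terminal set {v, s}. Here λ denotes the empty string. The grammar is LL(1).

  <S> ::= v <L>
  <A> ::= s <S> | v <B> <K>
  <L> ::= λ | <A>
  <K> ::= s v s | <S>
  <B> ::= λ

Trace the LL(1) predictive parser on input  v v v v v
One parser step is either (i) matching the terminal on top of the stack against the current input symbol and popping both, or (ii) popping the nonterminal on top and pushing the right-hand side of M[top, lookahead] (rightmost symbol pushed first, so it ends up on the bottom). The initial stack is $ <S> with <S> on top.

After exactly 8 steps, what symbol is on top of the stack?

     Stack        Input        Action
  1  $ <S>        v v v v v $  expand <S> ::= v <L>
  2  $ <L> v      v v v v v $  match v
  3  $ <L>        v v v v $    expand <L> ::= <A>
  4  $ <A>        v v v v $    expand <A> ::= v <B> <K>
  5  $ <K> <B> v  v v v v $    match v
  6  $ <K> <B>    v v v $      expand <B> ::= λ
  7  $ <K>        v v v $      expand <K> ::= <S>
  8  $ <S>        v v v $      expand <S> ::= v <L>
Stack after step 8: $ <L> v (top = v).

v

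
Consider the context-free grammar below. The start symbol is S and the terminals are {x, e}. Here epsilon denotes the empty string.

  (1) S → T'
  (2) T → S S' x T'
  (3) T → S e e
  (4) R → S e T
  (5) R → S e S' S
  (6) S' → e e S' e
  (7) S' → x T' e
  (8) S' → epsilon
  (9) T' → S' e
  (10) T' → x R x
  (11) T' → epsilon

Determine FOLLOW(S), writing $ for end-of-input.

FIRST(S') = {epsilon, e, x}
FIRST(T') = {epsilon, e, x}  (via S' e)
FIRST(S) = {epsilon, e, x}  (via T')
FIRST(T) = {e, x}  (via S S' x T', S e e)
FIRST(R) = {e, x}  (via S e T, S e S' S)
FOLLOW(S) includes $ since S is the start symbol.
FOLLOW(R): in T'→x R x, R is followed by x with FIRST {x}. Thus FOLLOW(R) = {x}.
FOLLOW(S): in T→S S' x T', S is followed by S' x T' with FIRST {e, x}; in T→S e e, S is followed by e e with FIRST {e}; in R→S e T, S is followed by e T with FIRST {e}; in R→S e S' S (occurrence 1), S is followed by e S' S with FIRST {e}; in R→S e S' S (occurrence 2), the suffix after S is empty, so FOLLOW(S) ⊇ FOLLOW(R) = {x}. Thus FOLLOW(S) = {$, e, x}.
FOLLOW(T): in R→S e T, the suffix after T is empty, so FOLLOW(T) ⊇ FOLLOW(R) = {x}. Thus FOLLOW(T) = {x}.
FOLLOW(S'): in T→S S' x T', S' is followed by x T' with FIRST {x}; in R→S e S' S, S' is followed by S with FIRST {epsilon, e, x}; in R→S e S' S, the suffix after S' is nullable, so FOLLOW(S') ⊇ FOLLOW(R) = {x}; in S'→e e S' e, S' is followed by e with FIRST {e}; in T'→S' e, S' is followed by e with FIRST {e}. Thus FOLLOW(S') = {e, x}.
FOLLOW(T'): in S→T', the suffix after T' is empty, so FOLLOW(T') ⊇ FOLLOW(S) = {$, e, x}; in T→S S' x T', the suffix after T' is empty, so FOLLOW(T') ⊇ FOLLOW(T) = {x}; in S'→x T' e, T' is followed by e with FIRST {e}. Thus FOLLOW(T') = {$, e, x}.

{$, e, x}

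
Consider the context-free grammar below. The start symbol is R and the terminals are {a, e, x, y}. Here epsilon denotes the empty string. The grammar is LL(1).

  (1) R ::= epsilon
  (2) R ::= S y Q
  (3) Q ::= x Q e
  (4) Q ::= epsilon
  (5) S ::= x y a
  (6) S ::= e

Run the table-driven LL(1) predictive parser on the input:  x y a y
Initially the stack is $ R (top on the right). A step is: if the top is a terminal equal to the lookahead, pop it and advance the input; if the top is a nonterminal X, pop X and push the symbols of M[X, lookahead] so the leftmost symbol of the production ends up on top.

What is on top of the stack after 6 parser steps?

Q

     Stack        Input      Action
  1  $ R          x y a y $  expand R ::= S y Q
  2  $ Q y S      x y a y $  expand S ::= x y a
  3  $ Q y a y x  x y a y $  match x
  4  $ Q y a y    y a y $    match y
  5  $ Q y a      a y $      match a
  6  $ Q y        y $        match y
Stack after step 6: $ Q (top = Q).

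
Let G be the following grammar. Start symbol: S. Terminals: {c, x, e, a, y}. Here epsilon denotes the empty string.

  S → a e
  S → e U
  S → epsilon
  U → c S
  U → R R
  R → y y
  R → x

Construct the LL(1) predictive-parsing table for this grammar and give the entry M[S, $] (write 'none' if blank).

FIRST(S) = {epsilon, a, e}
FIRST(R) = {x, y}
FIRST(U) = {c, x, y}  (via R R)
FOLLOW(S) includes $ since S is the start symbol.
FOLLOW(S): in U→c S, the suffix after S is empty, so FOLLOW(S) ⊇ FOLLOW(U) = {$}. Thus FOLLOW(S) = {$}.
FOLLOW(U): in S→e U, the suffix after U is empty, so FOLLOW(U) ⊇ FOLLOW(S) = {$}. Thus FOLLOW(U) = {$}.
For S → a e: FIRST(a e) = {a}, so it goes in M[S, t] for t ∈ {a}.
For S → e U: FIRST(e U) = {e}, so it goes in M[S, t] for t ∈ {e}.
For S → epsilon: FIRST(epsilon) = {epsilon}, so it goes in M[S, t] for t ∈ {}; since epsilon ∈ FIRST, also for every t ∈ FOLLOW(S) = {$}.

S → epsilon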